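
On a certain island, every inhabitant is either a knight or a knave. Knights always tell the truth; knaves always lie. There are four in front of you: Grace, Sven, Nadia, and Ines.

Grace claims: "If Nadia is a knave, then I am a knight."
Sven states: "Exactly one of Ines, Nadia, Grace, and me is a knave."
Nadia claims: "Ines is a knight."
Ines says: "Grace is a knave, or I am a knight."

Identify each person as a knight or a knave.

Grace: knight, Sven: knave, Nadia: knave, Ines: knave

Consider Grace. Suppose Grace is a knave.
Then no assignment of the remaining roles makes every statement match its speaker's type — contradiction.
So Grace is a knight.
Consider Sven. Suppose Sven is a knight.
Then no assignment of the remaining roles makes every statement match its speaker's type — contradiction.
So Sven is a knave.
Consider Nadia. Suppose Nadia is a knight.
Then no assignment of the remaining roles makes every statement match its speaker's type — contradiction.
So Nadia is a knave.
Consider Ines. Suppose Ines is a knight.
Then Nadia's statement comes out true, contradicting Nadia being a knave.
So Ines is a knave.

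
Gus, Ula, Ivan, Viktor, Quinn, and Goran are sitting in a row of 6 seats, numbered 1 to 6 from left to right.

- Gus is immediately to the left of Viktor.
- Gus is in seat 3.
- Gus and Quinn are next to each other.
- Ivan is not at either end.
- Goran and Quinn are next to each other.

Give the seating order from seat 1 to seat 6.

Goran, Quinn, Gus, Viktor, Ivan, Ula

From clue 1: Gus is in {1,2,3,4,5}.
From clues 1–2: Gus → seat 3, Viktor → seat 4.
From clues 1–3: Quinn → seat 2.
From clues 1–4: Ivan → seat 5.
From clues 1–5: Goran → seat 1, Ula → seat 6.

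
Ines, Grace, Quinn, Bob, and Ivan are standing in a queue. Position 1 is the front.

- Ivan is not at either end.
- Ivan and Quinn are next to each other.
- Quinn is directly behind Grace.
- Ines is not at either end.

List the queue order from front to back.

From clue 1: Ivan is in {2,3,4}.
From clues 1–3: Grace is in {1,2}.
From clues 1–4: Grace → position 1, Quinn → position 2, Ivan → position 3, Ines → position 4, Bob → position 5.

Grace, Quinn, Ivan, Ines, Bob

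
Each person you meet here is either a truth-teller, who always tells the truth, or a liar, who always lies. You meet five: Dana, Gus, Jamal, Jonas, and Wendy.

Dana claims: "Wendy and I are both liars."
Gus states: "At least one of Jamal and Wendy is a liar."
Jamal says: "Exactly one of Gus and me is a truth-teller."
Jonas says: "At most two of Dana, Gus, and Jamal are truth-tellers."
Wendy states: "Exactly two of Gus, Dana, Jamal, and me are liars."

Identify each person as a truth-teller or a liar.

Consider Dana. Suppose Dana is a truth-teller.
Then Dana's own statement would have to be true, but it can't be — contradiction.
So Dana is a liar.
With that fixed, Jonas's statement is true, so Jonas is a truth-teller.
Consider Gus. Suppose Gus is a truth-teller.
Then whichever role Jamal has, Jamal's statement has the wrong truth value — contradiction.
So Gus is a liar.
Consider Jamal. Suppose Jamal is a liar.
Then Gus's statement comes out true, contradicting Gus being a liar.
So Jamal is a truth-teller.
Consider Wendy. Suppose Wendy is a liar.
Then Dana's statement comes out true, contradicting Dana being a liar.
So Wendy is a truth-teller.

Dana: liar, Gus: liar, Jamal: truth-teller, Jonas: truth-teller, Wendy: truth-teller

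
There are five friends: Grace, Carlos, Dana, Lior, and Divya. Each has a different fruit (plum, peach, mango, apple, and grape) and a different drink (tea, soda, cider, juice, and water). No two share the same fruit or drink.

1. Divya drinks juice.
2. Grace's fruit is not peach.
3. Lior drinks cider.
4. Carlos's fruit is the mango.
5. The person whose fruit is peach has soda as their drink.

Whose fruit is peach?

With clues 1–2, Grace is impossible for the one with fruit peach.
With clues 1–4, Carlos is impossible for the one with fruit peach.
With clues 1–5, Divya and Lior are impossible for the one with fruit peach.
That leaves Dana.

Dana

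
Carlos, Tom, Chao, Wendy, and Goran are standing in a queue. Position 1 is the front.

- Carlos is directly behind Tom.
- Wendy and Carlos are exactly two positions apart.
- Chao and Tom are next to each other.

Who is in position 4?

Goran

With clues 1–3, Carlos, Chao, Tom, and Wendy are ruled out for position 4.
So position 4 is Goran.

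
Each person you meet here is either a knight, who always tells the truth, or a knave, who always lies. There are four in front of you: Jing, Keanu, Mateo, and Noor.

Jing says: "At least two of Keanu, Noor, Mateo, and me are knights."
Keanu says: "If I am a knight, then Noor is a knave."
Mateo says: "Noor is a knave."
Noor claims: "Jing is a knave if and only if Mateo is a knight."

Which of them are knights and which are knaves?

Consider Jing. Suppose Jing is a knave.
Then no assignment of the remaining roles makes every statement match its speaker's type — contradiction.
So Jing is a knight.
Consider Keanu. Suppose Keanu is a knave.
Then Keanu's own statement would have to be false, but it can't be — contradiction.
So Keanu is a knight.
Consider Mateo. Suppose Mateo is a knave.
Then no assignment of the remaining roles makes every statement match its speaker's type — contradiction.
So Mateo is a knight.
With that fixed, Noor's statement is false, so Noor is a knave.

Jing: knight, Keanu: knight, Mateo: knight, Noor: knave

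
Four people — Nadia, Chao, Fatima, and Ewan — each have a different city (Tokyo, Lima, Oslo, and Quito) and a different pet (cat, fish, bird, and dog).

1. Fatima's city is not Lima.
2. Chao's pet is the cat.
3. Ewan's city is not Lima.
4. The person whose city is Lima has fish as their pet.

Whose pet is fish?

With clues 1–2, Chao is impossible for the one with pet fish.
With clues 1–4, Ewan and Fatima are impossible for the one with pet fish.
That leaves Nadia.

Nadia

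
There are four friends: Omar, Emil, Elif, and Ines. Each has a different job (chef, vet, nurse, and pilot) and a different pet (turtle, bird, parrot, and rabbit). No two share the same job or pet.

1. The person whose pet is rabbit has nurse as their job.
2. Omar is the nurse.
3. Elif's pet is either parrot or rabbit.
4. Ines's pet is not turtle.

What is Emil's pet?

With clues 1–2, rabbit is impossible for Emil's pet.
With clues 1–3, parrot is impossible for Emil's pet.
With clues 1–4, bird is impossible for Emil's pet.
That leaves turtle.

turtle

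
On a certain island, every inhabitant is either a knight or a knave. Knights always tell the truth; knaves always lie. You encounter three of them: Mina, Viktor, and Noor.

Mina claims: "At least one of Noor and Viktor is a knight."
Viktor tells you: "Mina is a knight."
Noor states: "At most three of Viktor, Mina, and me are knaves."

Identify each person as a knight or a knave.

Mina: knight, Viktor: knight, Noor: knight

Regardless of anyone's role, Noor's statement is true, so Noor is a knight.
With that fixed, Mina's statement is true, so Mina is a knight.
With that fixed, Viktor's statement is true, so Viktor is a knight.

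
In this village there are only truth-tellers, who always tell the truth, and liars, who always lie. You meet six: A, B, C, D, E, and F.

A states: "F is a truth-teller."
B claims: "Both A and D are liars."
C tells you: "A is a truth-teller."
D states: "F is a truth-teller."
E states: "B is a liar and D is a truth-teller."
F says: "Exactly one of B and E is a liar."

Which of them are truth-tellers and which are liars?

Consider A. Suppose A is a liar.
Then no assignment of the remaining roles makes every statement match its speaker's type — contradiction.
So A is a truth-teller.
With that fixed, B's statement is false, so B is a liar.
With that fixed, C's statement is true, so C is a truth-teller.
Consider D. Suppose D is a liar.
Then no assignment of the remaining roles makes every statement match its speaker's type — contradiction.
So D is a truth-teller.
With that fixed, E's statement is true, so E is a truth-teller.
With that fixed, F's statement is true, so F is a truth-teller.

A: truth-teller, B: liar, C: truth-teller, D: truth-teller, E: truth-teller, F: truth-teller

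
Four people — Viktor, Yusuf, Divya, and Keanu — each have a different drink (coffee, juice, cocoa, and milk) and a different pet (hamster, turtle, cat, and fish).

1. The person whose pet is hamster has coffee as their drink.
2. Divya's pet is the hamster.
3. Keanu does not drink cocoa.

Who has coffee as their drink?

Divya

With clues 1–2, Keanu, Viktor, and Yusuf are impossible for the one with drink coffee.
That leaves Divya.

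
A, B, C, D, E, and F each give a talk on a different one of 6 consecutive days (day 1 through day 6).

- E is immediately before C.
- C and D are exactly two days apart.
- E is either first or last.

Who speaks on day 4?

D

With clues 1–3, A, B, C, E, and F are ruled out for day 4.
So day 4 is D.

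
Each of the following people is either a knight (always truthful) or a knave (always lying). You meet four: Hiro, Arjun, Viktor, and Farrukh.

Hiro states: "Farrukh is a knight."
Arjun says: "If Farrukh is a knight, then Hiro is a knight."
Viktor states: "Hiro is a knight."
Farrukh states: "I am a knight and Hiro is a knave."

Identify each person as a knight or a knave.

Consider Hiro. Suppose Hiro is a knight.
Then no assignment of the remaining roles makes every statement match its speaker's type — contradiction.
So Hiro is a knave.
With that fixed, Viktor's statement is false, so Viktor is a knave.
Consider Arjun. Suppose Arjun is a knave.
Then no assignment of the remaining roles makes every statement match its speaker's type — contradiction.
So Arjun is a knight.
Consider Farrukh. Suppose Farrukh is a knight.
Then Hiro's statement comes out true, contradicting Hiro being a knave.
So Farrukh is a knave.

Hiro: knave, Arjun: knight, Viktor: knave, Farrukh: knave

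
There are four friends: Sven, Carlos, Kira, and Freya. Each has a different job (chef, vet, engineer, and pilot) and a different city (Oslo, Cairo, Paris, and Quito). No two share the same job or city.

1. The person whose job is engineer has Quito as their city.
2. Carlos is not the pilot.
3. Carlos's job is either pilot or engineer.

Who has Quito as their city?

With clues 1–3, Freya, Kira, and Sven are impossible for the one with city Quito.
That leaves Carlos.

Carlos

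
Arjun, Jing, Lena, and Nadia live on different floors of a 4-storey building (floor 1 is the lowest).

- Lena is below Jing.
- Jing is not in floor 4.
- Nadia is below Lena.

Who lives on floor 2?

Lena

With clues 1–3, Arjun, Jing, and Nadia are ruled out for floor 2.
So floor 2 is Lena.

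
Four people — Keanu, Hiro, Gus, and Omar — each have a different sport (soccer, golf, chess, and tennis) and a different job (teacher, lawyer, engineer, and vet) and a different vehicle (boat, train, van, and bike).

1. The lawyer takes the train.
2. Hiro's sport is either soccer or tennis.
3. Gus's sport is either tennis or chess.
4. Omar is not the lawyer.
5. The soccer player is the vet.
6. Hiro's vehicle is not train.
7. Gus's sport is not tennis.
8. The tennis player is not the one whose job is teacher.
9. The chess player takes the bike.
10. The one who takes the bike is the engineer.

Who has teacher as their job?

With clues 1–8, Hiro is impossible for the one with job teacher.
With clues 1–9, Keanu is impossible for the one with job teacher.
With clues 1–10, Gus is impossible for the one with job teacher.
That leaves Omar.

Omar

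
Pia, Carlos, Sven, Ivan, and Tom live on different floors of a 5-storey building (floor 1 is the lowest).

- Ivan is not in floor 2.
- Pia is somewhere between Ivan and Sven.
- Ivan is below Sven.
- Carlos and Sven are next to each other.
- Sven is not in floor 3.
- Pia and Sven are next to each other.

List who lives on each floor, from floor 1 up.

From clue 1: Ivan is in {1,3,4,5}.
From clues 1–2: Pia is in {2,3,4}.
From clues 1–3: Ivan is in {1,3}.
From clues 1–4: Ivan → floor 1.
From clues 1–5: Pia is in {2,3}.
From clues 1–6: Tom → floor 2, Pia → floor 3, Sven → floor 4, Carlos → floor 5.

Ivan, Tom, Pia, Sven, Carlos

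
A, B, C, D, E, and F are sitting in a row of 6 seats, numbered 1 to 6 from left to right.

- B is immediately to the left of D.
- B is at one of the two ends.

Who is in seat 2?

D

With clues 1–2, A, B, C, E, and F are ruled out for seat 2.
So seat 2 is D.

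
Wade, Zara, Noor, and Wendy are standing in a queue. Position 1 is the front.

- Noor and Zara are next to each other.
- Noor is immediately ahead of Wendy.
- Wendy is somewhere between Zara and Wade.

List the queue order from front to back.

From clues 1–2: Wade is in {1,4}.
From clues 1–3: Zara → position 1, Noor → position 2, Wendy → position 3, Wade → position 4.

Zara, Noor, Wendy, Wade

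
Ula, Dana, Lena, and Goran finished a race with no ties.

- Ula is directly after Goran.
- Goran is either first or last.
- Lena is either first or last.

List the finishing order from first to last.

From clue 1: Ula is in {2,3,4}.
From clues 1–2: Goran → place 1, Ula → place 2.
From clues 1–3: Dana → place 3, Lena → place 4.

Goran, Ula, Dana, Lena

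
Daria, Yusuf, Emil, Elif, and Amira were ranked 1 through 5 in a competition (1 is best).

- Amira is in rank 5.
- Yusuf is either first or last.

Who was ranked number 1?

Yusuf

With clue 1, Amira is ruled out for rank 1.
With clues 1–2, Daria, Elif, and Emil are ruled out for rank 1.
So rank 1 is Yusuf.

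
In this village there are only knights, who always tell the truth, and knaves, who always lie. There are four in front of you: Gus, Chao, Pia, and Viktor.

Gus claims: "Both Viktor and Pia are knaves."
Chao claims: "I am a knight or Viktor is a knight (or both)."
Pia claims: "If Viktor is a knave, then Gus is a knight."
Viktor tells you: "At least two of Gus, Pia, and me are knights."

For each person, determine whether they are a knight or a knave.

Gus: knave, Chao: knight, Pia: knight, Viktor: knight

Consider Gus. Suppose Gus is a knight.
Then no assignment of the remaining roles makes every statement match its speaker's type — contradiction.
So Gus is a knave.
Consider Chao. Suppose Chao is a knave.
Then no assignment of the remaining roles makes every statement match its speaker's type — contradiction.
So Chao is a knight.
Consider Pia. Suppose Pia is a knave.
Then no assignment of the remaining roles makes every statement match its speaker's type — contradiction.
So Pia is a knight.
Consider Viktor. Suppose Viktor is a knave.
Then Pia's statement comes out false, contradicting Pia being a knight.
So Viktor is a knight.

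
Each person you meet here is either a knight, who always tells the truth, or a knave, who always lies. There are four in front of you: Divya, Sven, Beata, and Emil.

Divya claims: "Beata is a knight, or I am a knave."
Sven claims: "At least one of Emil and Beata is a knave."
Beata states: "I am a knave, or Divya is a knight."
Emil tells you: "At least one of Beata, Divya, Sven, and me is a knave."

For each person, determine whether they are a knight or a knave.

Divya: knight, Sven: knave, Beata: knight, Emil: knight

Consider Divya. Suppose Divya is a knave.
Then Divya's own statement would have to be false, but it can't be — contradiction.
So Divya is a knight.
With that fixed, Beata's statement is true, so Beata is a knight.
Consider Sven. Suppose Sven is a knight.
Then whichever role Emil has, Emil's statement has the wrong truth value — contradiction.
So Sven is a knave.
With that fixed, Emil's statement is true, so Emil is a knight.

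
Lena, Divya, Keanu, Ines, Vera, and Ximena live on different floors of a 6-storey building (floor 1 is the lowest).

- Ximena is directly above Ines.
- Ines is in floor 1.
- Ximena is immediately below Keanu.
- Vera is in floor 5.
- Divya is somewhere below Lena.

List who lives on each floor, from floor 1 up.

Ines, Ximena, Keanu, Divya, Vera, Lena

From clue 1: Ines is in {1,2,3,4,5}.
From clues 1–2: Ines → floor 1, Ximena → floor 2.
From clues 1–3: Keanu → floor 3.
From clues 1–4: Vera → floor 5.
From clues 1–5: Divya → floor 4, Lena → floor 6.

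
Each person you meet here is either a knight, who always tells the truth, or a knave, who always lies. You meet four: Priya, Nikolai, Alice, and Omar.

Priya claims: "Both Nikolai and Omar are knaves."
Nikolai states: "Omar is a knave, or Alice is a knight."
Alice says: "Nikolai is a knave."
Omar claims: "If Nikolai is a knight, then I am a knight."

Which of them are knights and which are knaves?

Priya: knave, Nikolai: knight, Alice: knave, Omar: knave

Consider Priya. Suppose Priya is a knight.
Then no assignment of the remaining roles makes every statement match its speaker's type — contradiction.
So Priya is a knave.
Consider Nikolai. Suppose Nikolai is a knave.
Then no assignment of the remaining roles makes every statement match its speaker's type — contradiction.
So Nikolai is a knight.
With that fixed, Alice's statement is false, so Alice is a knave.
Consider Omar. Suppose Omar is a knight.
Then Nikolai's statement comes out false, contradicting Nikolai being a knight.
So Omar is a knave.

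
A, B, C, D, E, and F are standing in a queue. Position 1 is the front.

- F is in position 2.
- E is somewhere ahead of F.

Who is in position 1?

With clue 1, F is ruled out for position 1.
With clues 1–2, A, B, C, and D are ruled out for position 1.
So position 1 is E.

E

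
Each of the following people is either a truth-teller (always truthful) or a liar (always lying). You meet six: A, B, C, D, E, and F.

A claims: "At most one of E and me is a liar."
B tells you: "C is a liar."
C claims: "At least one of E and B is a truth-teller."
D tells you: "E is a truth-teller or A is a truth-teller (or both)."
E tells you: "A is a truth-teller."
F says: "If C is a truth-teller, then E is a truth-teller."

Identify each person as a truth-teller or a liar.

Consider A. Suppose A is a liar.
Then no assignment of the remaining roles makes every statement match its speaker's type — contradiction.
So A is a truth-teller.
With that fixed, D's statement is true, so D is a truth-teller.
With that fixed, E's statement is true, so E is a truth-teller.
With that fixed, F's statement is true, so F is a truth-teller.
With that fixed, C's statement is true, so C is a truth-teller.
With that fixed, B's statement is false, so B is a liar.

A: truth-teller, B: liar, C: truth-teller, D: truth-teller, E: truth-teller, F: truth-teller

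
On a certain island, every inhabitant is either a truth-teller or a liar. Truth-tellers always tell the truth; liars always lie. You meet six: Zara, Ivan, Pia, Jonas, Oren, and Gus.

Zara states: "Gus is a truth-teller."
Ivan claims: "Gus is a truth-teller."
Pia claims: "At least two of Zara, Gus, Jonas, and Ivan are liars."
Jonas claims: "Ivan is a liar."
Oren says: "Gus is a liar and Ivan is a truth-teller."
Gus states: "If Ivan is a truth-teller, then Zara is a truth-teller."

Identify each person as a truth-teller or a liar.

Consider Zara. Suppose Zara is a liar.
Then no assignment of the remaining roles makes every statement match its speaker's type — contradiction.
So Zara is a truth-teller.
With that fixed, Gus's statement is true, so Gus is a truth-teller.
With that fixed, Ivan's statement is true, so Ivan is a truth-teller.
With that fixed, Pia's statement is false, so Pia is a liar.
With that fixed, Jonas's statement is false, so Jonas is a liar.
With that fixed, Oren's statement is false, so Oren is a liar.

Zara: truth-teller, Ivan: truth-teller, Pia: liar, Jonas: liar, Oren: liar, Gus: truth-teller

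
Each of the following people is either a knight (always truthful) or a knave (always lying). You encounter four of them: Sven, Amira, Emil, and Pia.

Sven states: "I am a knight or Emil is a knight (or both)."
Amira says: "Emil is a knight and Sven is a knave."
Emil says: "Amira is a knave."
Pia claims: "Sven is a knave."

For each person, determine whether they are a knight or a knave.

Consider Sven. Suppose Sven is a knave.
Then no assignment of the remaining roles makes every statement match its speaker's type — contradiction.
So Sven is a knight.
With that fixed, Amira's statement is false, so Amira is a knave.
With that fixed, Emil's statement is true, so Emil is a knight.
With that fixed, Pia's statement is false, so Pia is a knave.

Sven: knight, Amira: knave, Emil: knight, Pia: knave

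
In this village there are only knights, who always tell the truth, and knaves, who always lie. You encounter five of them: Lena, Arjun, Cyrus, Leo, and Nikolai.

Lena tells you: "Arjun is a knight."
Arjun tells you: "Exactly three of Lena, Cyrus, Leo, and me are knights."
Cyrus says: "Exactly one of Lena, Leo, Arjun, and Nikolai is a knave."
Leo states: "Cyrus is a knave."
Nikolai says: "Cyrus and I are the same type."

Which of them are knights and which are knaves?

Consider Lena. Suppose Lena is a knave.
Then no assignment of the remaining roles makes every statement match its speaker's type — contradiction.
So Lena is a knight.
Consider Arjun. Suppose Arjun is a knave.
Then Lena's statement comes out false, contradicting Lena being a knight.
So Arjun is a knight.
Consider Cyrus. Suppose Cyrus is a knave.
Then whichever role Nikolai has, Nikolai's statement has the wrong truth value — contradiction.
So Cyrus is a knight.
With that fixed, Leo's statement is false, so Leo is a knave.
Consider Nikolai. Suppose Nikolai is a knave.
Then Cyrus's statement comes out false, contradicting Cyrus being a knight.
So Nikolai is a knight.

Lena: knight, Arjun: knight, Cyrus: knight, Leo: knave, Nikolai: knight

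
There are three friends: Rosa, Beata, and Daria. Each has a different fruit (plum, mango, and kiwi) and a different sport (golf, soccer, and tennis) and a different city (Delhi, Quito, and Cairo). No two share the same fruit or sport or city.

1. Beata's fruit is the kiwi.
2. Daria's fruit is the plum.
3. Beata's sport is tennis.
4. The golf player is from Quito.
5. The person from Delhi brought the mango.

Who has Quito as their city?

With clues 1–4, Beata is impossible for the one with city Quito.
With clues 1–5, Rosa is impossible for the one with city Quito.
That leaves Daria.

Daria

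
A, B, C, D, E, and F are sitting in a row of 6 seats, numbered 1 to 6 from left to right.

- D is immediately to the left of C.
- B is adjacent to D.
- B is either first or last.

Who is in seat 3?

With clues 1–3, A, B, D, E, and F are ruled out for seat 3.
So seat 3 is C.

C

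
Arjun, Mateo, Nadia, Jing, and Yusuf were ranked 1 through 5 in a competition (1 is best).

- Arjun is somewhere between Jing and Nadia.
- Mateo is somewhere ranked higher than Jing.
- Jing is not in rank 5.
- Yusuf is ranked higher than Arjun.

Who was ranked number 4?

With clues 1–3, Mateo is ruled out for rank 4.
With clues 1–4, Jing, Nadia, and Yusuf are ruled out for rank 4.
So rank 4 is Arjun.

Arjun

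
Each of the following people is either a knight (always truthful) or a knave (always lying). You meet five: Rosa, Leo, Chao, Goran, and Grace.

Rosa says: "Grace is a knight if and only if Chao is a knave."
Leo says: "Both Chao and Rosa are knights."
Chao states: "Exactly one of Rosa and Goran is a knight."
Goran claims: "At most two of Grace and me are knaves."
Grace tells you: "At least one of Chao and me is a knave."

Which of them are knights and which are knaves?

Rosa: knight, Leo: knave, Chao: knave, Goran: knight, Grace: knight

Regardless of anyone's role, Goran's statement is true, so Goran is a knight.
Consider Rosa. Suppose Rosa is a knave.
Then no assignment of the remaining roles makes every statement match its speaker's type — contradiction.
So Rosa is a knight.
With that fixed, Chao's statement is false, so Chao is a knave.
With that fixed, Grace's statement is true, so Grace is a knight.
With that fixed, Leo's statement is false, so Leo is a knave.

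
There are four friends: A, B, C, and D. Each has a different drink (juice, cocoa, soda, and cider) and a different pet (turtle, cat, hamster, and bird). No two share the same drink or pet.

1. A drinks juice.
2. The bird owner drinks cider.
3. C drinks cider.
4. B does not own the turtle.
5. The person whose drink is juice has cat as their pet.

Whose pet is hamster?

B

With clues 1–3, C is impossible for the one with pet hamster.
With clues 1–5, A and D are impossible for the one with pet hamster.
That leaves B.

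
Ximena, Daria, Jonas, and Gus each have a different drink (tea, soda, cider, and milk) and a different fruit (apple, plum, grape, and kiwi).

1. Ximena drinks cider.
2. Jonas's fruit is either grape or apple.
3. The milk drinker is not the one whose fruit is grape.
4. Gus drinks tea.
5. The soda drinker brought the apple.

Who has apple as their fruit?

Jonas

With clues 1–5, Daria, Gus, and Ximena are impossible for the one with fruit apple.
That leaves Jonas.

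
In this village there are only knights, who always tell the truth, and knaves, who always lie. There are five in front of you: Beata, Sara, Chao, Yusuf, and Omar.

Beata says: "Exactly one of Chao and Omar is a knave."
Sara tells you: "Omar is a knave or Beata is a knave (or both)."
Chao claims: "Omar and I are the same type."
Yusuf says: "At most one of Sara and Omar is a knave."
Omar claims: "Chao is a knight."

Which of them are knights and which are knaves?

Consider Beata. Suppose Beata is a knight.
Then no assignment of the remaining roles makes every statement match its speaker's type — contradiction.
So Beata is a knave.
With that fixed, Sara's statement is true, so Sara is a knight.
With that fixed, Yusuf's statement is true, so Yusuf is a knight.
Consider Chao. Suppose Chao is a knave.
Then no assignment of the remaining roles makes every statement match its speaker's type — contradiction.
So Chao is a knight.
With that fixed, Omar's statement is true, so Omar is a knight.

Beata: knave, Sara: knight, Chao: knight, Yusuf: knight, Omar: knight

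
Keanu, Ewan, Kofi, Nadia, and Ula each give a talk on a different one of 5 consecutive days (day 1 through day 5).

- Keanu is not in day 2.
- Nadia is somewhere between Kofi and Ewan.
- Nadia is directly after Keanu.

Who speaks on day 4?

With clues 1–3, Ewan, Keanu, Kofi, and Ula are ruled out for day 4.
So day 4 is Nadia.

Nadia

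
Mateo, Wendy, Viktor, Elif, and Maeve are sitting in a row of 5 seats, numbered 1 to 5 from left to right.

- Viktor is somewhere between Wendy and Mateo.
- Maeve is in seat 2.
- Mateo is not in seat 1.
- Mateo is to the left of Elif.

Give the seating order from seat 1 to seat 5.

From clue 1: Viktor is in {2,3,4}.
From clues 1–2: Maeve → seat 2.
From clues 1–3: Viktor is in {3,4}.
From clues 1–4: Wendy → seat 1, Viktor → seat 3, Mateo → seat 4, Elif → seat 5.

Wendy, Maeve, Viktor, Mateo, Elif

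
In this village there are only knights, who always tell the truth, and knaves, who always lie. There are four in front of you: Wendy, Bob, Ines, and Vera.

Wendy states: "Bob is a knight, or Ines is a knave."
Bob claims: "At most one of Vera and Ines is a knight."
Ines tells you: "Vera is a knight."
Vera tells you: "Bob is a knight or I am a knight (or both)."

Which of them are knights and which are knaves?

Wendy: knave, Bob: knave, Ines: knight, Vera: knight

Consider Wendy. Suppose Wendy is a knight.
Then no assignment of the remaining roles makes every statement match its speaker's type — contradiction.
So Wendy is a knave.
Consider Bob. Suppose Bob is a knight.
Then Wendy's statement comes out true, contradicting Wendy being a knave.
So Bob is a knave.
Consider Ines. Suppose Ines is a knave.
Then Wendy's statement comes out true, contradicting Wendy being a knave.
So Ines is a knight.
Consider Vera. Suppose Vera is a knave.
Then Bob's statement comes out true, contradicting Bob being a knave.
So Vera is a knight.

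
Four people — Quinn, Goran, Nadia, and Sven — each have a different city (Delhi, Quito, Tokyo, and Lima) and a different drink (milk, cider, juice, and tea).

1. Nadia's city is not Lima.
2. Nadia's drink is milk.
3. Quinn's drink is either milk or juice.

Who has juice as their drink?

Quinn

With clues 1–2, Nadia is impossible for the one with drink juice.
With clues 1–3, Goran and Sven are impossible for the one with drink juice.
That leaves Quinn.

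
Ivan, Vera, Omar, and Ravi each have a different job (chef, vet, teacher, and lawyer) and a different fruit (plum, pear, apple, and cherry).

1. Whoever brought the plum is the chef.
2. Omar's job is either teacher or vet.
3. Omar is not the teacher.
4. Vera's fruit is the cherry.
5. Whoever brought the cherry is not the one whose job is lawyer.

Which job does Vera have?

With clues 1–3, vet is impossible for Vera's job.
With clues 1–4, chef is impossible for Vera's job.
With clues 1–5, lawyer is impossible for Vera's job.
That leaves teacher.

teacher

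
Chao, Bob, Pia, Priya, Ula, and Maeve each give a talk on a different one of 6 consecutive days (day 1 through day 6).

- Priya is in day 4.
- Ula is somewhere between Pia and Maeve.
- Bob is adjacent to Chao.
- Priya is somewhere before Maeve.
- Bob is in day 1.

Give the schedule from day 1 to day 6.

From clue 1: Priya → day 4.
From clues 1–2: Ula is in {2,3,5}.
From clues 1–3: Ula is in {2,5}.
From clues 1–4: Ula → day 5, Maeve → day 6.
From clues 1–5: Bob → day 1, Chao → day 2, Pia → day 3.

Bob, Chao, Pia, Priya, Ula, Maeve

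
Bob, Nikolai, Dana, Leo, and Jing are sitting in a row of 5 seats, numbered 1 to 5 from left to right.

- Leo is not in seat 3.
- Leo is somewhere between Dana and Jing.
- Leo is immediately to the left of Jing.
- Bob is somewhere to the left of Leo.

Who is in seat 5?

With clues 1–2, Leo is ruled out for seat 5.
With clues 1–3, Dana is ruled out for seat 5.
With clues 1–4, Bob and Nikolai are ruled out for seat 5.
So seat 5 is Jing.

Jing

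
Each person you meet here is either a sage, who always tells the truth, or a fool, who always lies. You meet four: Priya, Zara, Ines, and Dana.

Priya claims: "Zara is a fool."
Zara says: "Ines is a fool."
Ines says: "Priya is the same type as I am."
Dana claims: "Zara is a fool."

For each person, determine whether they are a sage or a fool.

Priya: sage, Zara: fool, Ines: sage, Dana: sage

Consider Priya. Suppose Priya is a fool.
Then whichever role Ines has, Ines's statement has the wrong truth value — contradiction.
So Priya is a sage.
Consider Zara. Suppose Zara is a sage.
Then Priya's statement comes out false, contradicting Priya being a sage.
So Zara is a fool.
With that fixed, Dana's statement is true, so Dana is a sage.
Consider Ines. Suppose Ines is a fool.
Then Zara's statement comes out true, contradicting Zara being a fool.
So Ines is a sage.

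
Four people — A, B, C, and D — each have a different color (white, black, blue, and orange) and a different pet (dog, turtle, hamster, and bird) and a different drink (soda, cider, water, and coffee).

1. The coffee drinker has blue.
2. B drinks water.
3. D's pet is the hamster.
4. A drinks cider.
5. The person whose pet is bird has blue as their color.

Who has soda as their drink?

D

With clues 1–2, B is impossible for the one with drink soda.
With clues 1–4, A is impossible for the one with drink soda.
With clues 1–5, C is impossible for the one with drink soda.
That leaves D.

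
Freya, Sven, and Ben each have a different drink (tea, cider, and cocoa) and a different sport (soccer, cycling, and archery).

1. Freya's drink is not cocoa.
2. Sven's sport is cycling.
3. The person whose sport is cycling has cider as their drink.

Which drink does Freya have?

Clue 1 rules out cocoa for Freya's drink.
With clues 1–3, cider is impossible for Freya's drink.
That leaves tea.

tea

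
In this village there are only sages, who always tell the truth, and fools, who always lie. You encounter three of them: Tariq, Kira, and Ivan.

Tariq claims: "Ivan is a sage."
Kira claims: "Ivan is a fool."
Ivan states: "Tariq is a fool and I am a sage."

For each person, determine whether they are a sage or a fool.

Tariq: fool, Kira: sage, Ivan: fool

Consider Tariq. Suppose Tariq is a sage.
Then no assignment of the remaining roles makes every statement match its speaker's type — contradiction.
So Tariq is a fool.
Consider Kira. Suppose Kira is a fool.
Then no assignment of the remaining roles makes every statement match its speaker's type — contradiction.
So Kira is a sage.
Consider Ivan. Suppose Ivan is a sage.
Then Tariq's statement comes out true, contradicting Tariq being a fool.
So Ivan is a fool.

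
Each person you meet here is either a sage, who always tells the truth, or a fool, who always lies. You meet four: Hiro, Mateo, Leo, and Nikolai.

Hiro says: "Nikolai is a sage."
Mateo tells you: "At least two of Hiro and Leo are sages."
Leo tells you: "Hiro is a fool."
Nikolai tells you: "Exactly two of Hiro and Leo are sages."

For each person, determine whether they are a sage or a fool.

Consider Hiro. Suppose Hiro is a sage.
Then no assignment of the remaining roles makes every statement match its speaker's type — contradiction.
So Hiro is a fool.
With that fixed, Mateo's statement is false, so Mateo is a fool.
With that fixed, Leo's statement is true, so Leo is a sage.
With that fixed, Nikolai's statement is false, so Nikolai is a fool.

Hiro: fool, Mateo: fool, Leo: sage, Nikolai: fool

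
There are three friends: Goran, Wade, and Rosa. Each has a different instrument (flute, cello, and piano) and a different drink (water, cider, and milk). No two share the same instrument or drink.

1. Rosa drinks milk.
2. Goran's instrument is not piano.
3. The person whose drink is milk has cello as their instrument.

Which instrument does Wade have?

piano

With clues 1–3, cello and flute are impossible for Wade's instrument.
That leaves piano.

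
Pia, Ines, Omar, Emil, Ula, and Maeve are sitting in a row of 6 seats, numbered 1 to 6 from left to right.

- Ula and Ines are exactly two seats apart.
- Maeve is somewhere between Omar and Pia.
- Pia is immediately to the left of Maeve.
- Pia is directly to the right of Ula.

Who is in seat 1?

With clues 1–2, Maeve is ruled out for seat 1.
With clues 1–3, Omar is ruled out for seat 1.
With clues 1–4, Emil, Pia, and Ula are ruled out for seat 1.
So seat 1 is Ines.

Ines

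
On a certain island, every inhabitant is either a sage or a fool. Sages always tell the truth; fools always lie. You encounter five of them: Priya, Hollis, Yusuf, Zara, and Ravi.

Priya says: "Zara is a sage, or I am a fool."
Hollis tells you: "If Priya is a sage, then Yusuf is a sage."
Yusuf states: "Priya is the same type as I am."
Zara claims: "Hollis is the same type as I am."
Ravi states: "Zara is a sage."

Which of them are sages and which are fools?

Priya: sage, Hollis: sage, Yusuf: sage, Zara: sage, Ravi: sage

Consider Priya. Suppose Priya is a fool.
Then Priya's own statement would have to be false, but it can't be — contradiction.
So Priya is a sage.
Consider Hollis. Suppose Hollis is a fool.
Then whichever role Zara has, Zara's statement has the wrong truth value — contradiction.
So Hollis is a sage.
Consider Yusuf. Suppose Yusuf is a fool.
Then Hollis's statement comes out false, contradicting Hollis being a sage.
So Yusuf is a sage.
Consider Zara. Suppose Zara is a fool.
Then Priya's statement comes out false, contradicting Priya being a sage.
So Zara is a sage.
With that fixed, Ravi's statement is true, so Ravi is a sage.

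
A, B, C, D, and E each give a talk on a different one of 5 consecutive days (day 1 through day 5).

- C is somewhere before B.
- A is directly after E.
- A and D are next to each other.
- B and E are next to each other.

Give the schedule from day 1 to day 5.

C, B, E, A, D

From clue 1: B is in {2,3,4,5}.
From clues 1–2: A is in {2,3,4,5}.
From clues 1–3: B is in {2,5}.
From clues 1–4: C → day 1, B → day 2, E → day 3, A → day 4, D → day 5.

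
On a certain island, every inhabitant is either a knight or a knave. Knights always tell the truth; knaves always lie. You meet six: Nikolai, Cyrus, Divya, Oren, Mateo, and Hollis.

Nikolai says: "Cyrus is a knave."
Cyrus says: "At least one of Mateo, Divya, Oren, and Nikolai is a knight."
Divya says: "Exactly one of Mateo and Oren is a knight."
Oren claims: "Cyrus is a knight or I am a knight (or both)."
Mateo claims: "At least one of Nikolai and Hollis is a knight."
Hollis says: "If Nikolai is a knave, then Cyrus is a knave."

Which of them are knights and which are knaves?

Consider Nikolai. Suppose Nikolai is a knight.
Then no assignment of the remaining roles makes every statement match its speaker's type — contradiction.
So Nikolai is a knave.
Consider Cyrus. Suppose Cyrus is a knave.
Then Nikolai's statement comes out true, contradicting Nikolai being a knave.
So Cyrus is a knight.
With that fixed, Oren's statement is true, so Oren is a knight.
With that fixed, Hollis's statement is false, so Hollis is a knave.
With that fixed, Mateo's statement is false, so Mateo is a knave.
With that fixed, Divya's statement is true, so Divya is a knight.

Nikolai: knave, Cyrus: knight, Divya: knight, Oren: knight, Mateo: knave, Hollis: knave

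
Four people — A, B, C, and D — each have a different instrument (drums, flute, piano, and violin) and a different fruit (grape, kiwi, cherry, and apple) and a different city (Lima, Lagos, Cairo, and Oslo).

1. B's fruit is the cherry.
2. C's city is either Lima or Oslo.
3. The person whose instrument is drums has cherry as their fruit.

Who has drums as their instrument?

B

With clues 1–3, A, C, and D are impossible for the one with instrument drums.
That leaves B.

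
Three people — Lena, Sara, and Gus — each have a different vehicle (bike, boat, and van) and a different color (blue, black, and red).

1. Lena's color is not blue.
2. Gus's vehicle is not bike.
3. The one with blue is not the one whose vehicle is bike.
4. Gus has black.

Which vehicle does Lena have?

With clues 1–4, boat and van are impossible for Lena's vehicle.
That leaves bike.

bike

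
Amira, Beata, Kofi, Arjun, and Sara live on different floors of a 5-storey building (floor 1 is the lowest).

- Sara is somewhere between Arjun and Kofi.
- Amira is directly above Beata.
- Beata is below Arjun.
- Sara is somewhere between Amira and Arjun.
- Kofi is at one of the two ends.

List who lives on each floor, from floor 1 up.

From clue 1: Sara is in {2,3,4}.
From clues 1–2: Sara is in {2,4}.
From clues 1–3: Arjun is in {3,5}.
From clues 1–4: Sara → floor 4, Arjun → floor 5.
From clues 1–5: Kofi → floor 1, Beata → floor 2, Amira → floor 3.

Kofi, Beata, Amira, Sara, Arjun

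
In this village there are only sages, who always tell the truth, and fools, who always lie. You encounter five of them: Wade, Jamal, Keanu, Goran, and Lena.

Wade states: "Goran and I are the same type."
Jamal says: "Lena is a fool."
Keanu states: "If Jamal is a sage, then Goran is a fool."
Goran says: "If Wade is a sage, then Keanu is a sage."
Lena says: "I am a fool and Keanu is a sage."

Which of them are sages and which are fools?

Wade: fool, Jamal: sage, Keanu: fool, Goran: sage, Lena: fool

Consider Wade. Suppose Wade is a sage.
Then no assignment of the remaining roles makes every statement match its speaker's type — contradiction.
So Wade is a fool.
With that fixed, Goran's statement is true, so Goran is a sage.
Consider Jamal. Suppose Jamal is a fool.
Then no assignment of the remaining roles makes every statement match its speaker's type — contradiction.
So Jamal is a sage.
With that fixed, Keanu's statement is false, so Keanu is a fool.
With that fixed, Lena's statement is false, so Lena is a fool.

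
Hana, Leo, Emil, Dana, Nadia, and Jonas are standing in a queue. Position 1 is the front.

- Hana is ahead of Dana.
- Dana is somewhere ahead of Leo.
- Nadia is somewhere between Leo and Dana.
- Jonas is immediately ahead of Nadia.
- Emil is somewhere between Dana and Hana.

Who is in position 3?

Dana

With clues 1–3, Leo is ruled out for position 3.
With clues 1–4, Hana and Nadia are ruled out for position 3.
With clues 1–5, Emil and Jonas are ruled out for position 3.
So position 3 is Dana.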